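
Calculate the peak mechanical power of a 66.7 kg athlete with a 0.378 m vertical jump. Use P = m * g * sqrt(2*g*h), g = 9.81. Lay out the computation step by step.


First, sqrt(2gh) = sqrt(2 * 9.81 * 0.378)
= sqrt(7.41636) = 2.723299 m/s
Power = 66.7 * 9.81 * 2.723299 = 1781.93 W

1781.93 W


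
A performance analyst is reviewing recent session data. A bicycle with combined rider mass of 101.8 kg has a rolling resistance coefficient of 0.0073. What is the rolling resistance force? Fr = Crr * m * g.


Fr = 0.0073 * 101.8 * 9.81
= 0.74314 * 9.81
= 7.29 N

7.29 N


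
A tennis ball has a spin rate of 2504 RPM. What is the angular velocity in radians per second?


Convert RPM to rad/s: multiply by 2*pi and divide by 60
omega = 2504 * 2 * pi / 60
= 262.218 rad/s

262.218 rad/s


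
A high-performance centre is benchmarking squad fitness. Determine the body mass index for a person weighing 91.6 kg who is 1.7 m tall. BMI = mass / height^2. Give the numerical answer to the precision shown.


BMI = mass / height^2
= 91.6 / 1.7^2
= 91.6 / 2.89
= 31.7 kg/m^2

31.7 kg/m^2


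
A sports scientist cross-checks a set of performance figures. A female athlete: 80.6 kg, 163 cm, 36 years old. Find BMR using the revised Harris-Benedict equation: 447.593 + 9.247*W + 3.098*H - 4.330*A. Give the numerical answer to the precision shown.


Intercept = 447.593
Weight contribution = 9.247 * 80.6 = 745.3082
Height contribution = 3.098 * 163 = 504.974
Age contribution = 4.33 * 36 = 155.88
BMR = 447.593 + 745.3082 + 504.974 - 155.88
= 1542.0 kcal/day

1542.0 kcal/day


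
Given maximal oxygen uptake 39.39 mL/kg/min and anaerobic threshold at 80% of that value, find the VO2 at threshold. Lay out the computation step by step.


Percentage as decimal = 0.8
VO2 at AT = 39.39 * 0.8 = 31.51 mL/kg/min

31.51 mL/kg/min


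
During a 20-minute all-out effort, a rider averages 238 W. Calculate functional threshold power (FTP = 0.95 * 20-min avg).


FTP = 0.95 * 238
= 226.1 W

226.1 W


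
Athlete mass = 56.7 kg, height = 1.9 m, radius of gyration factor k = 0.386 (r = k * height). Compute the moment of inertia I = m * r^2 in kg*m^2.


r = k * height = 0.386 * 1.9 = 0.7334 m
r^2 = 0.7334^2 = 0.537876
I = 56.7 * 0.537876 = 30.498 kg*m^2

30.498 kg*m^2


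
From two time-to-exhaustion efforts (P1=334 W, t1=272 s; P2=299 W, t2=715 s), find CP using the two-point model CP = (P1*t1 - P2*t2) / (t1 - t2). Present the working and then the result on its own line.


Work in trial 1 = 90848 J
Work in trial 2 = 213785 J
Delta work = -122937 J
Delta time = -443 s
CP = -122937 / -443 = 277.51 W

277.51 W


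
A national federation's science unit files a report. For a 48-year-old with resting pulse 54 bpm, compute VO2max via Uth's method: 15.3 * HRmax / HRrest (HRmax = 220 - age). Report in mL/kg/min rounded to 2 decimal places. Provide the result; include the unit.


Step 1: HRmax = 220 - 48 = 172 bpm
Step 2: Ratio = 172 / 54 = 3.1852
Step 3: VO2max = 15.3 * 3.1852 = 48.73 mL/kg/min

48.73 mL/kg/min


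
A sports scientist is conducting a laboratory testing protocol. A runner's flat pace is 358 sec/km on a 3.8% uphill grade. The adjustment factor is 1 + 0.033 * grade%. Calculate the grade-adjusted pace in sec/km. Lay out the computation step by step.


Factor = 1 + 0.033 * 3.8 = 1.1254
Adjusted pace = 358 * 1.1254
= 402.89 sec/km

402.89 s/km


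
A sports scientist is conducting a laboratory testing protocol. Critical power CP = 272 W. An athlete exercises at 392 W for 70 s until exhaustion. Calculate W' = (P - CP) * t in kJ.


P - CP = 392 - 272 = 120 W
W' = 120 * 70 = 8400 J
= 8400 / 1000 = 8.4 kJ

8.4 kJ


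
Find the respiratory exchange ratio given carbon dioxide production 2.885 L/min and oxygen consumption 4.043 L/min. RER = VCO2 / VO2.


VCO2 = 2.885 L/min
VO2 = 4.043 L/min
RER = 2.885 / 4.043 = 0.7136

0.7136


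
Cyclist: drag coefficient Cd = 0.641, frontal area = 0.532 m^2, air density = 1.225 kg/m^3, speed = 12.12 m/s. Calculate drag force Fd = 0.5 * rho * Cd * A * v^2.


v^2 = 12.12^2 = 146.8944
Fd = 0.5 * 1.225 * 0.641 * 0.532 * 146.8944
= 30.682 N

30.682 N


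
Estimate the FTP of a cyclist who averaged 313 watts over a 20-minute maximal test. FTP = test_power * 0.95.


FTP = 313 * 0.95 = 297.35 W

297.35 W


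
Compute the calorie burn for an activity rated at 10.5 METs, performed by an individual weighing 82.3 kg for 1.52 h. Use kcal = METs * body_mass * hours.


Product of METs and mass = 10.5 * 82.3 = 864.15
Total kcal = 864.15 * 1.52 = 1313.51 kcal

1313.51 kcal


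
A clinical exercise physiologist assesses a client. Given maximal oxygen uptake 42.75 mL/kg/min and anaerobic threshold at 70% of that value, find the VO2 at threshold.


Percentage as decimal = 0.7
VO2 at AT = 42.75 * 0.7 = 29.93 mL/kg/min

29.93 mL/kg/min


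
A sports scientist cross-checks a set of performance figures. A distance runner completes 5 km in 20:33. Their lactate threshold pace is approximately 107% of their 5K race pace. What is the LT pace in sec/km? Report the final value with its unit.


Convert to seconds: 20 min 33 s = 1233 s
Pace per km = 1233 / 5 = 246.6 s/km
LT pace = 246.6 * 1.07 = 263.86 s/km

263.86 s/km


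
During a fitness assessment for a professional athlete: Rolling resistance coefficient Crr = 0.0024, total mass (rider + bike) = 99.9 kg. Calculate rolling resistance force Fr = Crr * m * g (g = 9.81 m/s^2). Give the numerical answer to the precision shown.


Fr = Crr * m * g
= 0.0024 * 99.9 * 9.81
= 2.352 N

2.352 N


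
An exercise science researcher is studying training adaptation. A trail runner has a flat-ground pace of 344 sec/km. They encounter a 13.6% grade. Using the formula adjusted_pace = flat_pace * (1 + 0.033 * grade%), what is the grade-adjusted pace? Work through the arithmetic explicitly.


Grade factor = 1 + 0.033 * 13.6 = 1.4488
Adjusted = 344 * 1.4488 = 498.39 sec/km

498.39 s/km


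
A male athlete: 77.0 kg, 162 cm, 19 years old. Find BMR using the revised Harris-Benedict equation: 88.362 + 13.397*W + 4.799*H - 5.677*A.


Intercept = 88.362
Weight contribution = 13.397 * 77.0 = 1031.569
Height contribution = 4.799 * 162 = 777.438
Age contribution = 5.677 * 19 = 107.863
BMR = 88.362 + 1031.569 + 777.438 - 107.863
= 1789.51 kcal/day

1789.51 kcal/day


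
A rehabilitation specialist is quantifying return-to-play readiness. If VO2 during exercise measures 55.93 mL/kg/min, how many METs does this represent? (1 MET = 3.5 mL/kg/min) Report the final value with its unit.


METs = VO2 / 3.5 = 55.93 / 3.5 = 15.98

15.98 METs


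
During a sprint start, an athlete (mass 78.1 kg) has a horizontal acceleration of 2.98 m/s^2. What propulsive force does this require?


Propulsive force = mass * acceleration
= 78.1 kg * 2.98 m/s^2
= 232.74 N

232.74 N


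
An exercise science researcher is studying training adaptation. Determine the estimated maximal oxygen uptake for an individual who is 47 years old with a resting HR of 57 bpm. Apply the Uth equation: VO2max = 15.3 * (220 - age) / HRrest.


HRmax = 220 - 47 = 173
VO2max = 15.3 * (173 / 57)
= 15.3 * 3.0351
= 46.44 mL/kg/min

46.44 mL/kg/min


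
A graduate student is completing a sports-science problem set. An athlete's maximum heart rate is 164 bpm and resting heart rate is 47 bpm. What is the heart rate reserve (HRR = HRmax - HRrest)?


HRR = HRmax - HRrest
= 164 - 47
= 117 bpm

117 bpm


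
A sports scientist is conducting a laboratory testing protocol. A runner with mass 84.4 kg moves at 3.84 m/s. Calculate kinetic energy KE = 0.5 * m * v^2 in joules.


v^2 = 3.84^2 = 14.7456
KE = 0.5 * 84.4 * 14.7456
= 622.26 J

622.26 J


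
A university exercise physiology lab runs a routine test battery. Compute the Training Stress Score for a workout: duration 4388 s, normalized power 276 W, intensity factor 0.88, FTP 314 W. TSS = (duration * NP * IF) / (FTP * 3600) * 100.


Product = 4388 * 276 * 0.88 = 1065757.44
Base = 314 * 3600 = 1130400
TSS = 1065757.44 / 1130400 * 100 = 94.28

94.28 TSS


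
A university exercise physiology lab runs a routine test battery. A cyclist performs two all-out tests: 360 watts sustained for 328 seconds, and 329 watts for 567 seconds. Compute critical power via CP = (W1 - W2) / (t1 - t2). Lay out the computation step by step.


W1 = P1 * t1 = 360 * 328 = 118080 J
W2 = P2 * t2 = 329 * 567 = 186543 J
CP = (118080 - 186543) / (328 - 567)
= 286.46 W

286.46 W


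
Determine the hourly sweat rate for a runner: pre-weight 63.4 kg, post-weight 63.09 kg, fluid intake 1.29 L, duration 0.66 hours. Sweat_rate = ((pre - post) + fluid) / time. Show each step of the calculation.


Mass lost = 63.4 - 63.09 = 0.31 kg
Add fluid consumed: 0.31 + 1.29 = 1.6 L total sweat
Sweat rate = 1.6 / 0.66 = 2.424 L/h

2.424 L/h


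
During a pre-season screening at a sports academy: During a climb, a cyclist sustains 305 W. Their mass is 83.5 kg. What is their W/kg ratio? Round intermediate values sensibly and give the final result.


Power-to-weight = 305 W / 83.5 kg
= 3.653 W/kg

3.653 W/kg


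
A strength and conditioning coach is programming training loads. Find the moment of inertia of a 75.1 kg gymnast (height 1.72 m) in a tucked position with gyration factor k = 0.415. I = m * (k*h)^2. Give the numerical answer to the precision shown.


Radius of gyration = 0.415 * 1.72 = 0.7138 m
I = 75.1 * 0.7138^2
= 75.1 * 0.50951
= 38.264 kg*m^2

38.264 kg*m^2


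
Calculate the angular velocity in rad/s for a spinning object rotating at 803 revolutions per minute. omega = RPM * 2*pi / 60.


omega = RPM * 2*pi / 60
= 803 * 6.28318531 / 60
= 84.09 rad/s

84.09 rad/s


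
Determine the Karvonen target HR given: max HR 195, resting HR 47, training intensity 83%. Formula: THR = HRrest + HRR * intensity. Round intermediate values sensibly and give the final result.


HRR = HRmax - HRrest = 195 - 47 = 148
THR = 47 + 148 * 0.83
= 169.84 bpm

169.84 bpm


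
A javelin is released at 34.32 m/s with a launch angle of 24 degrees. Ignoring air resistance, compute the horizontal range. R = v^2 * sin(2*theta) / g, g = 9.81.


Launch speed squared = 1177.8624
sin(2 * 24 deg) = 0.743145
Range = 1177.8624 * 0.743145 / 9.81
= 89.228 m

89.228 m


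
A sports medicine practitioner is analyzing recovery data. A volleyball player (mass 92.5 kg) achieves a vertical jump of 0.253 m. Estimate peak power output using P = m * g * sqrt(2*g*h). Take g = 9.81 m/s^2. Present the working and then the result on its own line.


2 * g * h = 2 * 9.81 * 0.253 = 4.96386
sqrt(4.96386) = 2.227972 m/s
P = 92.5 * 9.81 * 2.227972 = 2021.72 W

2021.72 W


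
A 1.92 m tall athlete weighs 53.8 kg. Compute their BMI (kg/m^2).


height^2 = 3.6864 m^2
BMI = 53.8 / 3.6864 = 14.59 kg/m^2

14.59 kg/m^2


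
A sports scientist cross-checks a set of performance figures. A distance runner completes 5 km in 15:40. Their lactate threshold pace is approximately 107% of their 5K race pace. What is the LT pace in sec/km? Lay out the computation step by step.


Convert to seconds: 15 min 40 s = 940 s
Pace per km = 940 / 5 = 188.0 s/km
LT pace = 188.0 * 1.07 = 201.16 s/km

201.16 s/km


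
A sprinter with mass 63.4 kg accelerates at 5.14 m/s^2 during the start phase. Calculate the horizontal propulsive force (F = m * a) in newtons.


F = m * a
= 63.4 * 5.14
= 325.88 N

325.88 N


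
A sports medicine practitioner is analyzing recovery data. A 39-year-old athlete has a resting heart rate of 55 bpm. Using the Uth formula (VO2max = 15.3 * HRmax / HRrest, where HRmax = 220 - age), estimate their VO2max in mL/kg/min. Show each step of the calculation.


HRmax = 220 - 39 = 181 bpm
Ratio = HRmax / HRrest = 181 / 55 = 3.2909
VO2max = 15.3 * 3.2909 = 50.35 mL/kg/min

50.35 mL/kg/min


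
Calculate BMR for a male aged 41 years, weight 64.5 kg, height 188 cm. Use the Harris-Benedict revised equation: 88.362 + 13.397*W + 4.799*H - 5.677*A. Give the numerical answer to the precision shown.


Substituting values:
W term = 13.397 * 64.5 = 864.1065
H term = 4.799 * 188 = 902.212
A term = 5.677 * 41 = 232.757
BMR = 1621.92 kcal/day

1621.92 kcal/day


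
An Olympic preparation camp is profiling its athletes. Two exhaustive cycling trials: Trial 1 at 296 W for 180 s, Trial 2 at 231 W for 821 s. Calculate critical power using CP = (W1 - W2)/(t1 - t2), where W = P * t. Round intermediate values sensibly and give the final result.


W1 = 296 * 180 = 53280 J
W2 = 231 * 821 = 189651 J
CP = (53280 - 189651) / (180 - 821)
= -136371 / -641
= 212.75 W

212.75 W


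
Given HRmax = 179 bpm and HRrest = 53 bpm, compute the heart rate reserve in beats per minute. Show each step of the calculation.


Heart rate reserve = maximum HR minus resting HR
HRR = 179 - 53 = 126 bpm

126 bpm


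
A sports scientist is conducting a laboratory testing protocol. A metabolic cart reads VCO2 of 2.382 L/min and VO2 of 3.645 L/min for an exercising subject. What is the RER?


RER = VCO2 / VO2 = 2.382 / 3.645 = 0.6535

0.6535


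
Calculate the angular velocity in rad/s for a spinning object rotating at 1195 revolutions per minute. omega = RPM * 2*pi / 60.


omega = RPM * 2*pi / 60
= 1195 * 6.28318531 / 60
= 125.14 rad/s

125.14 rad/s


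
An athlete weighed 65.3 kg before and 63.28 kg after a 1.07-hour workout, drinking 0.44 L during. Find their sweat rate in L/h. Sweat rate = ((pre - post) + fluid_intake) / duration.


Body mass change = 2.02 kg
Total sweat loss = 2.02 + 0.44 = 2.46 L
Rate = 2.46 / 1.07 = 2.299 L/h

2.299 L/h


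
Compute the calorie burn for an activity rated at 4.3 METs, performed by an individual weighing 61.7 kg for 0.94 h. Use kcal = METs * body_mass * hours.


Product of METs and mass = 4.3 * 61.7 = 265.31
Total kcal = 265.31 * 0.94 = 249.39 kcal

249.39 kcal


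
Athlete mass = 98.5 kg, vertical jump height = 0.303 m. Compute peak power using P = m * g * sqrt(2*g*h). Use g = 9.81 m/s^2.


sqrt(2 * 9.81 * 0.303) = sqrt(5.94486) = 2.438208 m/s
P = 98.5 * 9.81 * 2.438208
= 2356.0 W

2356.0 W


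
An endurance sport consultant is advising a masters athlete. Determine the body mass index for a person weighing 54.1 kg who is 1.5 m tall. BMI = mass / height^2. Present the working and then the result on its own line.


BMI = mass / height^2
= 54.1 / 1.5^2
= 54.1 / 2.25
= 24.04 kg/m^2

24.04 kg/m^2


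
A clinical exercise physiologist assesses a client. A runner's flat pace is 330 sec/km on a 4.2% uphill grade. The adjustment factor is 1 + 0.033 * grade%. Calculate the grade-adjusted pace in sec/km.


Factor = 1 + 0.033 * 4.2 = 1.1386
Adjusted pace = 330 * 1.1386
= 375.74 sec/km

375.74 s/km


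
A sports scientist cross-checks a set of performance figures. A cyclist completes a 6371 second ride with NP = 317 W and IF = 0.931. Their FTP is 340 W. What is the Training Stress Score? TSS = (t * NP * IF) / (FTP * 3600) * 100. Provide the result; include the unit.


t * NP * IF = 6371 * 317 * 0.931 = 1880254.117
FTP * 3600 = 1224000
TSS = (1880254.117 / 1224000) * 100 = 153.62

153.62 TSS


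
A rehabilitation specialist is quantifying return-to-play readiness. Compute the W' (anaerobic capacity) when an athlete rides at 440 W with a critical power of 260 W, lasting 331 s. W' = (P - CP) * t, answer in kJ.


Above-CP power = 180 W
Duration = 331 s
W' = 180 * 331 = 59580 J
Convert: 59580 / 1000 = 59.58 kJ

59.58 kJ


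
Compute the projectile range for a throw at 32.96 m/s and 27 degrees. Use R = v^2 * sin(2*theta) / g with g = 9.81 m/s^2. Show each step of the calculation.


Two times the angle = 54 degrees
sin(54) = 0.809017
R = 1086.3616 * 0.809017 / 9.81 = 89.591 m

89.591 m


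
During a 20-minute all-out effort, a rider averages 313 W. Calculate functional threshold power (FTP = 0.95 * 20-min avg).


FTP = 0.95 * 313
= 297.35 W

297.35 W


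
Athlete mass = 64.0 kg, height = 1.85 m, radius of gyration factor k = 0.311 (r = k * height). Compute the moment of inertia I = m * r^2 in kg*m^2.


r = k * height = 0.311 * 1.85 = 0.57535 m
r^2 = 0.57535^2 = 0.331028
I = 64.0 * 0.331028 = 21.186 kg*m^2

21.186 kg*m^2


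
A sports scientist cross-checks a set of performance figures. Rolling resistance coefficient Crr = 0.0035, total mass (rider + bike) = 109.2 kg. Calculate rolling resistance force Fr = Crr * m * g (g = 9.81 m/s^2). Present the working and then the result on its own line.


Fr = Crr * m * g
= 0.0035 * 109.2 * 9.81
= 3.749 N

3.749 N


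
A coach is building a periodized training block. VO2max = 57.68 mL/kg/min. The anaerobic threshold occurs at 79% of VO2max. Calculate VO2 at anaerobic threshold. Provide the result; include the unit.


AT fraction = 79 / 100 = 0.79
AT VO2 = 57.68 * 0.79
= 45.57 mL/kg/min

45.57 mL/kg/min


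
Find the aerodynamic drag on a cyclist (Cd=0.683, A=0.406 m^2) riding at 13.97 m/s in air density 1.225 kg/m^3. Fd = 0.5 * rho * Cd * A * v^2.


Fd = 0.5 * 1.225 * 0.683 * 0.406 * 13.97^2
= 0.5 * 1.225 * 0.683 * 0.406 * 195.1609
= 33.147 N

33.147 N


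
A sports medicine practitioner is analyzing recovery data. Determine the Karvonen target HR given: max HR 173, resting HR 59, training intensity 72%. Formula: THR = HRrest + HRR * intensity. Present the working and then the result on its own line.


HRR = HRmax - HRrest = 173 - 59 = 114
THR = 59 + 114 * 0.72
= 141.08 bpm

141.08 bpm


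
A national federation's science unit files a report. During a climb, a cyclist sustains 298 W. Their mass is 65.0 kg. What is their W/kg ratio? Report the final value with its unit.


Power-to-weight = 298 W / 65.0 kg
= 4.585 W/kg

4.585 W/kg


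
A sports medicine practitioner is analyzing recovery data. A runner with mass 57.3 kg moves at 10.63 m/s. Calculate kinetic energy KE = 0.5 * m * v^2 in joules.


v^2 = 10.63^2 = 112.9969
KE = 0.5 * 57.3 * 112.9969
= 3237.36 J

3237.36 J


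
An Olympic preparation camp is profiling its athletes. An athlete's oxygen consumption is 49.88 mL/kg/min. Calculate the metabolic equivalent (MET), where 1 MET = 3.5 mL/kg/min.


MET = VO2 / 3.5
= 49.88 / 3.5
= 14.25 METs

14.25 METs


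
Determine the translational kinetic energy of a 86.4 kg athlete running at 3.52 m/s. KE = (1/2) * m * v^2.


KE = 0.5 * m * v^2
= 0.5 * 86.4 * 3.52^2
= 0.5 * 86.4 * 12.3904
= 535.27 J

535.27 J


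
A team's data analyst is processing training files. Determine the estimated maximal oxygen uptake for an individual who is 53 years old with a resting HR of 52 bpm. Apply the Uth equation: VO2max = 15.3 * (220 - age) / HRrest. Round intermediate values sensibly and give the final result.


HRmax = 220 - 53 = 167
VO2max = 15.3 * (167 / 52)
= 15.3 * 3.2115
= 49.14 mL/kg/min

49.14 mL/kg/min


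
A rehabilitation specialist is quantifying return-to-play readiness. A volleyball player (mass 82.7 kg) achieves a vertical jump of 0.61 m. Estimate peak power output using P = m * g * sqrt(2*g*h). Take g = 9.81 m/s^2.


2 * g * h = 2 * 9.81 * 0.61 = 11.9682
sqrt(11.9682) = 3.459509 m/s
P = 82.7 * 9.81 * 3.459509 = 2806.65 W

2806.65 W


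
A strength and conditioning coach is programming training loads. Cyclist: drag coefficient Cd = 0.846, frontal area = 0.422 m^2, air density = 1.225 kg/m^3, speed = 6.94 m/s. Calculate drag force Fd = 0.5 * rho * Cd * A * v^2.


v^2 = 6.94^2 = 48.1636
Fd = 0.5 * 1.225 * 0.846 * 0.422 * 48.1636
= 10.532 N

10.532 N


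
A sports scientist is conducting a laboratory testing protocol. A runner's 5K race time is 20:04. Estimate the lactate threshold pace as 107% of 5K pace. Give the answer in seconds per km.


Total race time = 20*60 + 4 = 1204 seconds
5K pace = 1204 / 5 = 240.8 sec/km
LT pace = 240.8 * 1.07 = 257.66 sec/km

257.66 s/km


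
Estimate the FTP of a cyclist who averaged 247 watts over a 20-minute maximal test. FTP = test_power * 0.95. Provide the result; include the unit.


FTP = 247 * 0.95 = 234.65 W

234.65 W


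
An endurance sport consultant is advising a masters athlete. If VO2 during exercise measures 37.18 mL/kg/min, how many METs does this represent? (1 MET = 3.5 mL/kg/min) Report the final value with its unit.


METs = VO2 / 3.5 = 37.18 / 3.5 = 10.62

10.62 METs


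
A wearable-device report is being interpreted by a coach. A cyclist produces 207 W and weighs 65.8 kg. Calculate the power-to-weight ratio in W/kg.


P/W = power / mass
= 207 / 65.8
= 3.146 W/kg

3.146 W/kg


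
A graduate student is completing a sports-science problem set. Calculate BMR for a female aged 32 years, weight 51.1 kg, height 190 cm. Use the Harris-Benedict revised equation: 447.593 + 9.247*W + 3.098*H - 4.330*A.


Substituting values:
W term = 9.247 * 51.1 = 472.5217
H term = 3.098 * 190 = 588.62
A term = 4.330 * 32 = 138.56
BMR = 1370.17 kcal/day

1370.17 kcal/day


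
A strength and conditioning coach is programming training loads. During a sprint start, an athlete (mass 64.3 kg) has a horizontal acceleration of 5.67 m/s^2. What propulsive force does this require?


Propulsive force = mass * acceleration
= 64.3 kg * 5.67 m/s^2
= 364.58 N

364.58 N


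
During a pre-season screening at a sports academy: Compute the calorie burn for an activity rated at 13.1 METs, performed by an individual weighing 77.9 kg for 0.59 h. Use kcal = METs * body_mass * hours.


Product of METs and mass = 13.1 * 77.9 = 1020.49
Total kcal = 1020.49 * 0.59 = 602.09 kcal

602.09 kcal


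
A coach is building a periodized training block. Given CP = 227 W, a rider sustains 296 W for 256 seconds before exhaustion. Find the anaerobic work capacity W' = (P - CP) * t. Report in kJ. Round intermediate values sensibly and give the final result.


Excess power = 296 - 227 = 69 W
Work above CP = 69 * 256 = 17664 J
W' = 17.664 kJ

17.664 kJ


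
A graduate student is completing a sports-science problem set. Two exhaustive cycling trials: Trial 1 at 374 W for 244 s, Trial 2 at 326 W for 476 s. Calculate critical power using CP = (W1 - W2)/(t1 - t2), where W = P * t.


W1 = 374 * 244 = 91256 J
W2 = 326 * 476 = 155176 J
CP = (91256 - 155176) / (244 - 476)
= -63920 / -232
= 275.52 W

275.52 W


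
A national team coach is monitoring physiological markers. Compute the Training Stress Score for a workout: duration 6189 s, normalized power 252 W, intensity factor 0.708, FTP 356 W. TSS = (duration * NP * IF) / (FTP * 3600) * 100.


Product = 6189 * 252 * 0.708 = 1104216.624
Base = 356 * 3600 = 1281600
TSS = 1104216.624 / 1281600 * 100 = 86.16

86.16 TSS


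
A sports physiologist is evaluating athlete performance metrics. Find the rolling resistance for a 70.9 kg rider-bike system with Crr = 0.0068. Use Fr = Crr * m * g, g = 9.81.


m * g = 70.9 * 9.81 = 695.529 N
Fr = 0.0068 * 695.529 = 4.73 N

4.73 N


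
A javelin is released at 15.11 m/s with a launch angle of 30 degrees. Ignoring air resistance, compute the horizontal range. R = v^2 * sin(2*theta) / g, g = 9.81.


Launch speed squared = 228.3121
sin(2 * 30 deg) = 0.866025
Range = 228.3121 * 0.866025 / 9.81
= 20.155 m

20.155 m


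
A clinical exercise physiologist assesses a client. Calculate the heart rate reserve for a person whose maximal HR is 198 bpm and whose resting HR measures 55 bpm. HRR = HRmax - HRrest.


HRmax = 198 bpm
HRrest = 55 bpm
HRR = 198 - 55 = 143 bpm

143 bpm


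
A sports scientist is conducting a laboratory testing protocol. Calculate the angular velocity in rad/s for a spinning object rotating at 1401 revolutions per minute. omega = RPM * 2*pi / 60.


omega = RPM * 2*pi / 60
= 1401 * 6.28318531 / 60
= 146.712 rad/s

146.712 rad/s


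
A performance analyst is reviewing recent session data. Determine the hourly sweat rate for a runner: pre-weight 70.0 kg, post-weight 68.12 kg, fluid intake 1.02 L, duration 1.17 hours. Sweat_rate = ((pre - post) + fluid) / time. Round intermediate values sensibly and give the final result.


Mass lost = 70.0 - 68.12 = 1.88 kg
Add fluid consumed: 1.88 + 1.02 = 2.9 L total sweat
Sweat rate = 2.9 / 1.17 = 2.479 L/h

2.479 L/h


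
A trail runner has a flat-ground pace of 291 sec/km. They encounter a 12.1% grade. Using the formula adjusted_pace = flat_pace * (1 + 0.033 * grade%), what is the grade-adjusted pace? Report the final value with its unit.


Grade factor = 1 + 0.033 * 12.1 = 1.3993
Adjusted = 291 * 1.3993 = 407.2 sec/km

407.2 s/km


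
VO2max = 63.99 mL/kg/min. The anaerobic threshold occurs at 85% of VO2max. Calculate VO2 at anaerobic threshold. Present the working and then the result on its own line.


AT fraction = 85 / 100 = 0.85
AT VO2 = 63.99 * 0.85
= 54.39 mL/kg/min

54.39 mL/kg/min


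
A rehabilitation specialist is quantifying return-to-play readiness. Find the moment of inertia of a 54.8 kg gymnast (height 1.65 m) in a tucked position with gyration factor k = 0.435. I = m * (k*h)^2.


Radius of gyration = 0.435 * 1.65 = 0.71775 m
I = 54.8 * 0.71775^2
= 54.8 * 0.515165
= 28.231 kg*m^2

28.231 kg*m^2


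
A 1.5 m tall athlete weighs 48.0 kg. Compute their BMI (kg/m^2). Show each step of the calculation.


height^2 = 2.25 m^2
BMI = 48.0 / 2.25 = 21.33 kg/m^2

21.33 kg/m^2


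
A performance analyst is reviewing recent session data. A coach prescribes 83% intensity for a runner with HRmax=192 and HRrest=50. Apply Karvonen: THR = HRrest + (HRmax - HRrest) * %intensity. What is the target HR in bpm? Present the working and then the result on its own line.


Heart rate reserve = 192 - 50 = 142
Intensity fraction = 83 / 100 = 0.83
THR = 50 + 142 * 0.83 = 167.86 bpm

167.86 bpm


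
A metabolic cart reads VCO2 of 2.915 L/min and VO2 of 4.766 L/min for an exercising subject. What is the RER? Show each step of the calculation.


RER = VCO2 / VO2 = 2.915 / 4.766 = 0.6116

0.6116


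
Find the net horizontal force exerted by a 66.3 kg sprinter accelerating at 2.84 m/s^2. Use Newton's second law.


Newton's second law: F = m * a
F = 66.3 * 2.84 = 188.29 N

188.29 N


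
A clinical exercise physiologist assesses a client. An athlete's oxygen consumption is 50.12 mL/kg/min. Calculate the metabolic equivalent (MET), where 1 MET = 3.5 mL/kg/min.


MET = VO2 / 3.5
= 50.12 / 3.5
= 14.32 METs

14.32 METs


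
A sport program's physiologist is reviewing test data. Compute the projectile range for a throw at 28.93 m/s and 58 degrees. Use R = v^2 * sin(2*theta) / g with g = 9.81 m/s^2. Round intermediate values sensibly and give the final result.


Two times the angle = 116 degrees
sin(116) = 0.898794
R = 836.9449 * 0.898794 / 9.81 = 76.681 m

76.681 m


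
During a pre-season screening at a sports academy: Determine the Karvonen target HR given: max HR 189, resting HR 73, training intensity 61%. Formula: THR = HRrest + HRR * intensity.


HRR = HRmax - HRrest = 189 - 73 = 116
THR = 73 + 116 * 0.61
= 143.76 bpm

143.76 bpm


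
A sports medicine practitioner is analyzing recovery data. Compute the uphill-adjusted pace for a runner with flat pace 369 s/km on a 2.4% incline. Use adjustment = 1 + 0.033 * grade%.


Adjustment factor = 1 + 0.033 * 2.4 = 1.0792
Grade-adjusted pace = 369 * 1.0792 = 398.22 s/km

398.22 s/km


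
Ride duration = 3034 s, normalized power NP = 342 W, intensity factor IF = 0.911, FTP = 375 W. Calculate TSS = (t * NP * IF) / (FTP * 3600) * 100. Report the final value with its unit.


Numerator = 3034 * 342 * 0.911 = 945279.108
Denominator = 375 * 3600 = 1350000
TSS = 945279.108 / 1350000 * 100
= 70.02

70.02 TSS


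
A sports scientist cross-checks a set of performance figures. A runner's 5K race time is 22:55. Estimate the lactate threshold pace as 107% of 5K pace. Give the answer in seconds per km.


Total race time = 22*60 + 55 = 1375 seconds
5K pace = 1375 / 5 = 275.0 sec/km
LT pace = 275.0 * 1.07 = 294.25 sec/km

294.25 s/km


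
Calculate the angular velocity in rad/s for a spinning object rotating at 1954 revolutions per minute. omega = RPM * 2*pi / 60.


omega = RPM * 2*pi / 60
= 1954 * 6.28318531 / 60
= 204.622 rad/s

204.622 rad/s


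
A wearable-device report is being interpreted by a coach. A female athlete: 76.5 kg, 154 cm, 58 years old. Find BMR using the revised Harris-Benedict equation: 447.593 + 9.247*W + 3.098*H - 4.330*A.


Intercept = 447.593
Weight contribution = 9.247 * 76.5 = 707.3955
Height contribution = 3.098 * 154 = 477.092
Age contribution = 4.33 * 58 = 251.14
BMR = 447.593 + 707.3955 + 477.092 - 251.14
= 1380.94 kcal/day

1380.94 kcal/day


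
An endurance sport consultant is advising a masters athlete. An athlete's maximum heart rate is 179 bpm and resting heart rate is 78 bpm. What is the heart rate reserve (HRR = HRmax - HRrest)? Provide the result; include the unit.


HRR = HRmax - HRrest
= 179 - 78
= 101 bpm

101 bpm


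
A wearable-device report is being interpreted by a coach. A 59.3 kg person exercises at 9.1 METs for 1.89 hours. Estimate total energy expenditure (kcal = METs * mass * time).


Energy = METs * mass(kg) * time(h)
= 9.1 * 59.3 * 1.89
= 1019.9 kcal

1019.9 kcal


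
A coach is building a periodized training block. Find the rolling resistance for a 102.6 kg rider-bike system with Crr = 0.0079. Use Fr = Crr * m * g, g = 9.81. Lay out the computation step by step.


m * g = 102.6 * 9.81 = 1006.506 N
Fr = 0.0079 * 1006.506 = 7.951 N

7.951 N


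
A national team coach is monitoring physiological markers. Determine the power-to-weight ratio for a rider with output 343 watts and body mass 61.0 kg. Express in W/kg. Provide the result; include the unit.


P/W = 343 / 61.0 = 5.623 W/kg

5.623 W/kg


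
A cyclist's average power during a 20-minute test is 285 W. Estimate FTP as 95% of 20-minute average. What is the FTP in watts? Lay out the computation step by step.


FTP = 20-min power * 0.95
= 285 * 0.95
= 270.75 W

270.75 W


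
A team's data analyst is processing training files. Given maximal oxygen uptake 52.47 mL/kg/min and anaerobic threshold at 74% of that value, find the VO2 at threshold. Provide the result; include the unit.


Percentage as decimal = 0.74
VO2 at AT = 52.47 * 0.74 = 38.83 mL/kg/min

38.83 mL/kg/min


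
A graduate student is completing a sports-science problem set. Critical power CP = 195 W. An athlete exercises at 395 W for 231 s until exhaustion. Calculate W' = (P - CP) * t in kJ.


P - CP = 395 - 195 = 200 W
W' = 200 * 231 = 46200 J
= 46200 / 1000 = 46.2 kJ

46.2 kJ


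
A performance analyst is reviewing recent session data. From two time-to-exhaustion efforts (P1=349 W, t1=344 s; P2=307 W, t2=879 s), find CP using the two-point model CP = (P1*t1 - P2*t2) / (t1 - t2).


Work in trial 1 = 120056 J
Work in trial 2 = 269853 J
Delta work = -149797 J
Delta time = -535 s
CP = -149797 / -535 = 279.99 W

279.99 W


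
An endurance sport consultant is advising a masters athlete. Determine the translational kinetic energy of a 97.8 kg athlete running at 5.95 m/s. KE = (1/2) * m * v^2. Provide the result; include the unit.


KE = 0.5 * m * v^2
= 0.5 * 97.8 * 5.95^2
= 0.5 * 97.8 * 35.4025
= 1731.18 J

1731.18 J


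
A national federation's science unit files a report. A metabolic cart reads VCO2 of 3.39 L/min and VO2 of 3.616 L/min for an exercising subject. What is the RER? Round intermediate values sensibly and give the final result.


RER = VCO2 / VO2 = 3.39 / 3.616 = 0.9375

0.9375


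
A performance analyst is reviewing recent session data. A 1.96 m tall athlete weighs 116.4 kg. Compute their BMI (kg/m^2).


height^2 = 3.8416 m^2
BMI = 116.4 / 3.8416 = 30.3 kg/m^2

30.3 kg/m^2


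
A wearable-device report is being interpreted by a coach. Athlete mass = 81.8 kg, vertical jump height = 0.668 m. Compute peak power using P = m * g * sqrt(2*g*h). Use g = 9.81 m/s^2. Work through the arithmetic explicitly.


sqrt(2 * 9.81 * 0.668) = sqrt(13.10616) = 3.620243 m/s
P = 81.8 * 9.81 * 3.620243
= 2905.09 W

2905.09 W


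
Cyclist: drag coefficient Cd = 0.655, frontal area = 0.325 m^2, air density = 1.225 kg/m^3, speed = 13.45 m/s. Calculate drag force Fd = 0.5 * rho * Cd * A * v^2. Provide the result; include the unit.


v^2 = 13.45^2 = 180.9025
Fd = 0.5 * 1.225 * 0.655 * 0.325 * 180.9025
= 23.587 N

23.587 N


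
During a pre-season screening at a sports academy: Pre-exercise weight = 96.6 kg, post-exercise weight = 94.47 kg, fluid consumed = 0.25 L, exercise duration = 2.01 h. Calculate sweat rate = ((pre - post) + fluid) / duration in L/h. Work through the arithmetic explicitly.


Weight loss = 96.6 - 94.47 = 2.13 kg (approx L)
Total sweat = 2.13 + 0.25 = 2.38 L
Sweat rate = 2.38 / 2.01 = 1.184 L/h

1.184 L/h


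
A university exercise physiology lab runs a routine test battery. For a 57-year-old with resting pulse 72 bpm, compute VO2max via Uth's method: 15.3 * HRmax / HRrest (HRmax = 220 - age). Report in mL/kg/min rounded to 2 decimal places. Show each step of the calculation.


Step 1: HRmax = 220 - 57 = 163 bpm
Step 2: Ratio = 163 / 72 = 2.2639
Step 3: VO2max = 15.3 * 2.2639 = 34.64 mL/kg/min

34.64 mL/kg/min


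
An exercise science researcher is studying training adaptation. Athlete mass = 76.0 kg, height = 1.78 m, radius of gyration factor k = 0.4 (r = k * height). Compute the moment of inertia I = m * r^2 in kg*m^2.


r = k * height = 0.4 * 1.78 = 0.712 m
r^2 = 0.712^2 = 0.506944
I = 76.0 * 0.506944 = 38.528 kg*m^2

38.528 kg*m^2


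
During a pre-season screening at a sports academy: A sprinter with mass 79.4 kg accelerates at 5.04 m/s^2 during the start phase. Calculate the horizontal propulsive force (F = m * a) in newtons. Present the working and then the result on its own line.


F = m * a
= 79.4 * 5.04
= 400.18 N

400.18 N


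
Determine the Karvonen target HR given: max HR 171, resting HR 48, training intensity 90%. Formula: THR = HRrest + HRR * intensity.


HRR = HRmax - HRrest = 171 - 48 = 123
THR = 48 + 123 * 0.9
= 158.7 bpm

158.7 bpm


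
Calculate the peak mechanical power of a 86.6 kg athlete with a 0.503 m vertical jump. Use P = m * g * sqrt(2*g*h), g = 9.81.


First, sqrt(2gh) = sqrt(2 * 9.81 * 0.503)
= sqrt(9.86886) = 3.141474 m/s
Power = 86.6 * 9.81 * 3.141474 = 2668.83 W

2668.83 W


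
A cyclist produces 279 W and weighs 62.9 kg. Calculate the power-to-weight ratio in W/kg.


P/W = power / mass
= 279 / 62.9
= 4.436 W/kg

4.436 W/kg


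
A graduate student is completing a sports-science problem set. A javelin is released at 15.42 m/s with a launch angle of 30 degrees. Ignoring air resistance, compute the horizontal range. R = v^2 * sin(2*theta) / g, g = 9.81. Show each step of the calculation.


Launch speed squared = 237.7764
sin(2 * 30 deg) = 0.866025
Range = 237.7764 * 0.866025 / 9.81
= 20.991 m

20.991 m


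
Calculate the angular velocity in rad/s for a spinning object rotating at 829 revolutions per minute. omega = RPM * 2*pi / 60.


omega = RPM * 2*pi / 60
= 829 * 6.28318531 / 60
= 86.813 rad/s

86.813 rad/s


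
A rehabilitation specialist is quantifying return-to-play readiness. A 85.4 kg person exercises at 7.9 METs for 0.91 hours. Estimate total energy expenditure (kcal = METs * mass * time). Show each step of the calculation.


Energy = METs * mass(kg) * time(h)
= 7.9 * 85.4 * 0.91
= 613.94 kcal

613.94 kcal


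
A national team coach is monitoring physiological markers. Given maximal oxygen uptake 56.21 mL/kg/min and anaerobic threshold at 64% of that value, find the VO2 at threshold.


Percentage as decimal = 0.64
VO2 at AT = 56.21 * 0.64 = 35.97 mL/kg/min

35.97 mL/kg/min


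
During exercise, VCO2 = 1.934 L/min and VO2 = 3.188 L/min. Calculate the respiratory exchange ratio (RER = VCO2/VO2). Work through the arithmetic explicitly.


RER = VCO2 / VO2
= 1.934 / 3.188
= 0.6066

0.6066


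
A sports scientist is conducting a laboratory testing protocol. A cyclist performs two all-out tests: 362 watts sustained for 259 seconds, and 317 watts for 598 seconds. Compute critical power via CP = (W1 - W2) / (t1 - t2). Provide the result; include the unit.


W1 = P1 * t1 = 362 * 259 = 93758 J
W2 = P2 * t2 = 317 * 598 = 189566 J
CP = (93758 - 189566) / (259 - 598)
= 282.62 W

282.62 W


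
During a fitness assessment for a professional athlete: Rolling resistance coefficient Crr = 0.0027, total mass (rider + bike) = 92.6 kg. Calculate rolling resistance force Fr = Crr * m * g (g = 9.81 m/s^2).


Fr = Crr * m * g
= 0.0027 * 92.6 * 9.81
= 2.453 N

2.453 N


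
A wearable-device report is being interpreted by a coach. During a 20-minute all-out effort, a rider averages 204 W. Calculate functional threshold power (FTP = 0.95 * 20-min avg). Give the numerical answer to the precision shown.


FTP = 0.95 * 204
= 193.8 W

193.8 W


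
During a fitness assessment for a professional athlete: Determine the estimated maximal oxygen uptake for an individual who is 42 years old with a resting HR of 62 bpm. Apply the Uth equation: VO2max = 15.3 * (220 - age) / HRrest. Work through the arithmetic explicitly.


HRmax = 220 - 42 = 178
VO2max = 15.3 * (178 / 62)
= 15.3 * 2.871
= 43.93 mL/kg/min

43.93 mL/kg/min


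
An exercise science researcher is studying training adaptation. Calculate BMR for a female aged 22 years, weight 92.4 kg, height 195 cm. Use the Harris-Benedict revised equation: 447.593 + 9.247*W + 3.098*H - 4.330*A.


Substituting values:
W term = 9.247 * 92.4 = 854.4228
H term = 3.098 * 195 = 604.11
A term = 4.330 * 22 = 95.26
BMR = 1810.87 kcal/day

1810.87 kcal/day


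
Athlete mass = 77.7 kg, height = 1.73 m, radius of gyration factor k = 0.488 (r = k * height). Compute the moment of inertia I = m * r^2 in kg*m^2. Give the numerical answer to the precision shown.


r = k * height = 0.488 * 1.73 = 0.84424 m
r^2 = 0.84424^2 = 0.712741
I = 77.7 * 0.712741 = 55.38 kg*m^2

55.38 kg*m^2


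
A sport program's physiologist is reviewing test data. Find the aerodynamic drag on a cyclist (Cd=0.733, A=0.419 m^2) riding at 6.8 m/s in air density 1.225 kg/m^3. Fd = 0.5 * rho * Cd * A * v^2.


Fd = 0.5 * 1.225 * 0.733 * 0.419 * 6.8^2
= 0.5 * 1.225 * 0.733 * 0.419 * 46.24
= 8.698 N

8.698 N


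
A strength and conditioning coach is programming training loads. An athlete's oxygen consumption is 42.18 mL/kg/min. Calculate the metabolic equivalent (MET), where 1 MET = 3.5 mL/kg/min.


MET = VO2 / 3.5
= 42.18 / 3.5
= 12.05 METs

12.05 METs


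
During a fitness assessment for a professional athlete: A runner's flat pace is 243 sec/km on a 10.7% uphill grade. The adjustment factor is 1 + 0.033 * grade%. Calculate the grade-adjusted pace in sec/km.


Factor = 1 + 0.033 * 10.7 = 1.3531
Adjusted pace = 243 * 1.3531
= 328.8 sec/km

328.8 s/km


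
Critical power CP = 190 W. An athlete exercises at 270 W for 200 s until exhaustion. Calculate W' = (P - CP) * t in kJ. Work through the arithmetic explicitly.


P - CP = 270 - 190 = 80 W
W' = 80 * 200 = 16000 J
= 16000 / 1000 = 16.0 kJ

16.0 kJ


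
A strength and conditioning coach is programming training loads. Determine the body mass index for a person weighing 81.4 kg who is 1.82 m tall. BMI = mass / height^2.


BMI = mass / height^2
= 81.4 / 1.82^2
= 81.4 / 3.3124
= 24.57 kg/m^2

24.57 kg/m^2


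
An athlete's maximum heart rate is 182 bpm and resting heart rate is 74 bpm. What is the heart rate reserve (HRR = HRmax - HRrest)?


HRR = HRmax - HRrest
= 182 - 74
= 108 bpm

108 bpm


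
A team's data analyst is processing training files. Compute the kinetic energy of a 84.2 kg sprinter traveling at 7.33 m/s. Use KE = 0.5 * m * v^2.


Velocity squared = 53.7289
KE = 0.5 * 84.2 * 53.7289 = 2261.99 J

2261.99 J


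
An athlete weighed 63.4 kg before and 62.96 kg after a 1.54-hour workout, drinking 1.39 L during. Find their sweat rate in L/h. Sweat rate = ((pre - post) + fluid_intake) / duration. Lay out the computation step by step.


Body mass change = 0.44 kg
Total sweat loss = 0.44 + 1.39 = 1.83 L
Rate = 1.83 / 1.54 = 1.188 L/h

1.188 L/h
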